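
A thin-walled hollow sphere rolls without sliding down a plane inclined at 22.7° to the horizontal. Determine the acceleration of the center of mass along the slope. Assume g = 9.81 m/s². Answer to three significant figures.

a ≈ 2.27 m/s²

Here I = (2/3)MR², so the shape factor k = I/(MR²) = 2/3.
Along the incline Mg sinθ − f = Ma, and torque about the center fR = Iα = kMR²(a/R) gives f = kMa.
Eliminating f: Mg sinθ = (1+k)Ma, so a = g sinθ/(1+k) = 9.81 × sin22.7° / 1.667 ≈ 2.27 m/s².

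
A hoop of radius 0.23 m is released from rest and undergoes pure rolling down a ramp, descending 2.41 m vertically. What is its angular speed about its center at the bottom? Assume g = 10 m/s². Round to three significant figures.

The moment of inertia is MR², giving k ≡ I/(MR²) = 1.
Since it rolls without slipping, ω = v/R and KE = ½Mv² + ½Iω² = ½(1+k)Mv² = Mv².
Energy conservation Mgh = ½(1+k)Mv² gives v = √(2gh/(1+k)) = √(2 × 10 × 2.41 / 2) = 4.909 m/s.
Then ω = v/R = 4.909 / 0.23 ≈ 21.3 rad/s.

ω ≈ 21.3 rad/s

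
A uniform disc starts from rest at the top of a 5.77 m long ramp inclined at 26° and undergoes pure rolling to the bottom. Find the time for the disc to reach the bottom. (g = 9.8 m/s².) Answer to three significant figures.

t ≈ 2.01 s

For this body I = (1/2)MR², i.e. k = I/(MR²) = 0.5.
Translational: Mg sinθ − f = Ma. Rotational about the CM: fR = Iα = kMRa, so f = kMa.
Hence a = g sinθ/(1+k) = 9.8×sin26°/1.5 = 2.864 m/s².
Starting from rest, L = ½at², so t = √(2L/a) = √(2×5.77/2.864) ≈ 2.01 s.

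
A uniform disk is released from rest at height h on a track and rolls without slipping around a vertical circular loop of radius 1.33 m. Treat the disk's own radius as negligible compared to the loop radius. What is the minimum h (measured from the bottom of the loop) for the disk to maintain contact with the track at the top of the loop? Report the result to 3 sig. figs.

For this body I = (1/2)MR², i.e. k = I/(MR²) = 0.5.
At the top of the loop, the minimum-contact condition is Mg = Mv_top²/r, so v_top² = gr.
With ω = v/R, the kinetic energy at speed v is ½(1+k)Mv² = (3/4)Mv².
Energy conservation from release (height h) to the top (height 2r): Mgh = Mg(2r) + (3/4)M·gr.
Thus h_min = 2r + (1+k)r/2 = r(2 + 1.5/2) = 1.33 × 2.75 ≈ 3.66 m.

h_min ≈ 3.66 m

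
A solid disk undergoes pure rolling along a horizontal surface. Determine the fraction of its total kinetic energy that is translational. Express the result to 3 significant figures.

fraction ≈ 0.667

The moment of inertia is (1/2)MR², giving k ≡ I/(MR²) = 0.5.
With ω = v/R, KE_trans = ½Mv² and KE_rot = ½Iω² = ½kMv², so KE_total = ½(1+k)Mv².
The translational fraction is therefore 1/(1+k) = 1/1.5 ≈ 0.667.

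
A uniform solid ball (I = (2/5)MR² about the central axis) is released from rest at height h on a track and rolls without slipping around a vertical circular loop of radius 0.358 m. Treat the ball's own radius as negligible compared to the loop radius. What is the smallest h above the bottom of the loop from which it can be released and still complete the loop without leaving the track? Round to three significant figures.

h_min ≈ 0.967 m

The moment of inertia is (2/5)MR², giving k ≡ I/(MR²) = 0.4.
At the top, contact is just lost when gravity alone supplies the centripetal force: Mg = Mv_top²/r, i.e. v_top² = gr.
With ω = v/R, the kinetic energy at speed v is ½(1+k)Mv² = (7/10)Mv².
Energy conservation from release (height h) to the top (height 2r): Mgh = Mg(2r) + (7/10)M·gr.
Thus h_min = 2r + (1+k)r/2 = r(2 + 1.4/2) = 0.358 × 2.7 ≈ 0.967 m.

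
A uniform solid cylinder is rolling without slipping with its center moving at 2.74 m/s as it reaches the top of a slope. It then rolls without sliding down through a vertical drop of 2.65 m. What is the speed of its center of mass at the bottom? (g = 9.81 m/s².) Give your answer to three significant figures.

The moment of inertia is (1/2)MR², giving k ≡ I/(MR²) = 0.5.
Rolling without slipping gives ω = v/R, so the total kinetic energy is ½Mv² + ½Iω² = ½(1+k)Mv² = (3/4)Mv².
Energy conservation: (3/4)Mv₀² + Mgh = (3/4)Mv², so v² = v₀² + 2gh/(1+k).
v = √(2.74² + 2×9.81×2.65/1.5) = √42.17 ≈ 6.49 m/s.

v ≈ 6.49 m/s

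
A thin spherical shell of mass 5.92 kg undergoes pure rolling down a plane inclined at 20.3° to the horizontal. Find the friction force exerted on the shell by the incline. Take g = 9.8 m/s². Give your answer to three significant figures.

Here I = (2/3)MR², so the shape factor k = I/(MR²) = 2/3.
Translational: Mg sinθ − f = Ma. Rotational about the CM: fR = Iα = kMRa, so f = kMa.
Combining, a = g sinθ/(1+k) and f = kMa = kMg sinθ/(1+k).
f = (2/3) × 5.92 × 9.8 × sin20.3° / 1.667 ≈ 8.05 N.

f ≈ 8.05 N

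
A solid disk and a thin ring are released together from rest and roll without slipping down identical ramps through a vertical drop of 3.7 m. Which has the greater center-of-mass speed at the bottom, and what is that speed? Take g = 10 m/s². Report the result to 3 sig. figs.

For rolling without slipping, Mgh = ½(1+k)Mv² where k = I/(MR²), so v = √(2gh/(1+k)).
Solid disk: k = 0.5, giving v = √(2×10×3.7/1.5) = 7.024 m/s.
Thin ring: k = 1, giving v = √(2×10×3.7/2) = 6.083 m/s.
The smaller k wins: the solid disk, at ≈ 7.02 m/s.

the solid disk, at v ≈ 7.02 m/s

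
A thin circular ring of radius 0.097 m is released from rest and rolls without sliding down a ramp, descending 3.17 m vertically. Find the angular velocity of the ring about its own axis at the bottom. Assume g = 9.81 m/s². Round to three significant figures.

ω ≈ 57.5 rad/s

The moment of inertia is MR², giving k ≡ I/(MR²) = 1.
Pure rolling means v = ωR; then KE = ½Mv² + ½I(v/R)² = ½(1+k)Mv² = Mv².
Energy conservation Mgh = ½(1+k)Mv² gives v = √(2gh/(1+k)) = √(2 × 9.81 × 3.17 / 2) = 5.577 m/s.
Then ω = v/R = 5.577 / 0.097 ≈ 57.5 rad/s.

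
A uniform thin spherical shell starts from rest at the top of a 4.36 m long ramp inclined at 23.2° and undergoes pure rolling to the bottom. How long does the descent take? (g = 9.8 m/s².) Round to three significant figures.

t ≈ 1.94 s

The moment of inertia is (2/3)MR², giving k ≡ I/(MR²) = 2/3.
Newton's second law down the slope: Mg sinθ − f = Ma. The torque equation fR = Iα (with α = a/R) gives f = kMa.
Hence a = g sinθ/(1+k) = 9.8×sin23.2°/1.667 = 2.316 m/s².
With constant a from rest, t = √(2L/a) = √(2·4.36/2.316) ≈ 1.94 s.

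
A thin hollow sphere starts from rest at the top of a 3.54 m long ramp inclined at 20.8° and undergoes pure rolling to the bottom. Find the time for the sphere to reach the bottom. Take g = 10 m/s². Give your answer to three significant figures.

Here I = (2/3)MR², so the shape factor k = I/(MR²) = 2/3.
Newton's second law down the slope: Mg sinθ − f = Ma. The torque equation fR = Iα (with α = a/R) gives f = kMa.
Hence a = g sinθ/(1+k) = 10×sin20.8°/1.667 = 2.131 m/s².
Starting from rest, L = ½at², so t = √(2L/a) = √(2×3.54/2.131) ≈ 1.82 s.

t ≈ 1.82 s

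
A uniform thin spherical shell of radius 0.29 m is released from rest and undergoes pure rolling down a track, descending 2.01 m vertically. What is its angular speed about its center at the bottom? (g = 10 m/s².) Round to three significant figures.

ω ≈ 16.9 rad/s

The moment of inertia is (2/3)MR², giving k ≡ I/(MR²) = 2/3.
Since it rolls without slipping, ω = v/R and KE = ½Mv² + ½Iω² = ½(1+k)Mv² = (5/6)Mv².
Energy conservation Mgh = ½(1+k)Mv² gives v = √(2gh/(1+k)) = √(2 × 10 × 2.01 / 1.667) = 4.911 m/s.
Then ω = v/R = 4.911 / 0.29 ≈ 16.9 rad/s.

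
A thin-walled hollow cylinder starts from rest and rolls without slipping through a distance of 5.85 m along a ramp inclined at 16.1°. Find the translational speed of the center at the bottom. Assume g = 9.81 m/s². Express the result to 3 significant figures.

Here I = MR², so the shape factor k = I/(MR²) = 1.
Rolling without slipping gives ω = v/R, so the total kinetic energy is ½Mv² + ½Iω² = ½(1+k)Mv² = Mv².
The vertical drop is h = L sinθ = 5.85 × sin16.1° = 1.622 m.
Setting Mgh = Mv² gives v = √(2gh/(1+k)) = √(2·9.81·1.622/2) ≈ 3.99 m/s.

v ≈ 3.99 m/s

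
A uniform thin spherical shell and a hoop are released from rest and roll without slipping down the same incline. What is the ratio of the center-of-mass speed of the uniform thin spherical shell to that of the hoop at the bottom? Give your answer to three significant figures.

v_ratio ≈ 1.10

Each satisfies Mgh = ½(1+k)Mv² with k = I/(MR²), so v ∝ 1/√(1+k).
For the uniform thin spherical shell k = 2/3; for the hoop k = 1.
v₁/v₂ = √((1+k₂)/(1+k₁)) = √(2/1.667) ≈ 1.10.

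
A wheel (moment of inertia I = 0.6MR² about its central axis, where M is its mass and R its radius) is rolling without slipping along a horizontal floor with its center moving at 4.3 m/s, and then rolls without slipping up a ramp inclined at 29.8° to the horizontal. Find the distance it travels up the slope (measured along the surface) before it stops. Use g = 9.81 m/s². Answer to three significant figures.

Here I = 0.6MR², so the shape factor k = I/(MR²) = 0.6.
Pure rolling means v = ωR; then KE = ½Mv² + ½I(v/R)² = ½(1+k)Mv² = (4/5)Mv².
Setting this equal to Mgh gives the vertical rise h = (1+k)v₀²/(2g) = 1.6×4.3²/(2×9.81) = 1.508 m.
The distance along the slope is d = h/sinθ = 1.508/sin29.8° ≈ 3.03 m.

d ≈ 3.03 m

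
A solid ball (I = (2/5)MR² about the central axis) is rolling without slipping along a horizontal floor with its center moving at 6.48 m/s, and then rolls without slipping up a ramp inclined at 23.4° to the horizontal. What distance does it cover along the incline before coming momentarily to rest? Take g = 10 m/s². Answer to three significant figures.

With I = (2/5)MR², the ratio k = I/(MR²) is 0.4.
Rolling without slipping gives ω = v/R, so the total kinetic energy is ½Mv² + ½Iω² = ½(1+k)Mv² = (7/10)Mv².
Setting this equal to Mgh gives the vertical rise h = (1+k)v₀²/(2g) = 1.4×6.48²/(2×10) = 2.939 m.
Along the incline, d = h/sinθ = 2.939/sin23.4° ≈ 7.40 m.

d ≈ 7.40 m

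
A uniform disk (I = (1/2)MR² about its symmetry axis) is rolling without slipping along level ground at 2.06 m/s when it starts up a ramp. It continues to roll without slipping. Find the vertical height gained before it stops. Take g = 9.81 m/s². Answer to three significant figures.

Here I = (1/2)MR², so the shape factor k = I/(MR²) = 0.5.
Rolling without slipping gives ω = v/R, so the total kinetic energy is ½Mv² + ½Iω² = ½(1+k)Mv² = (3/4)Mv².
At the top the kinetic energy is zero, so (3/4)Mv₀² = Mgh.
Thus h = (1+k)v₀²/(2g) = 1.5 × 2.06² / (2 × 9.81) ≈ 0.324 m.

h ≈ 0.324 m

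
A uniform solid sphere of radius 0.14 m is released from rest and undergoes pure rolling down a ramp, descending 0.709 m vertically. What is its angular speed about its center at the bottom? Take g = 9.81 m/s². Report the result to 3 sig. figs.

ω ≈ 22.5 rad/s

With I = (2/5)MR², the ratio k = I/(MR²) is 0.4.
Pure rolling means v = ωR; then KE = ½Mv² + ½I(v/R)² = ½(1+k)Mv² = (7/10)Mv².
Energy conservation Mgh = ½(1+k)Mv² gives v = √(2gh/(1+k)) = √(2 × 9.81 × 0.709 / 1.4) = 3.152 m/s.
The angular speed follows from ω = v/R = 3.152/0.14 ≈ 22.5 rad/s.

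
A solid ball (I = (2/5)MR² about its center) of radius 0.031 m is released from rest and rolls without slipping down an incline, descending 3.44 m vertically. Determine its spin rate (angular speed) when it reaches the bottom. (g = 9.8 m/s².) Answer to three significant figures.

With I = (2/5)MR², the ratio k = I/(MR²) is 0.4.
Rolling without slipping gives ω = v/R, so the total kinetic energy is ½Mv² + ½Iω² = ½(1+k)Mv² = (7/10)Mv².
Energy conservation Mgh = ½(1+k)Mv² gives v = √(2gh/(1+k)) = √(2 × 9.8 × 3.44 / 1.4) = 6.94 m/s.
The angular speed follows from ω = v/R = 6.94/0.031 ≈ 224 rad/s.

ω ≈ 224 rad/s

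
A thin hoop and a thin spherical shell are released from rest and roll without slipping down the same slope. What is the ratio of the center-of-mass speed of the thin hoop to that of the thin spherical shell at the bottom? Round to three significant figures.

v_ratio ≈ 0.913

Each satisfies Mgh = ½(1+k)Mv² with k = I/(MR²), so v ∝ 1/√(1+k).
For the thin hoop k = 1; for the thin spherical shell k = 2/3.
v₁/v₂ = √((1+k₂)/(1+k₁)) = √(1.667/2) ≈ 0.913.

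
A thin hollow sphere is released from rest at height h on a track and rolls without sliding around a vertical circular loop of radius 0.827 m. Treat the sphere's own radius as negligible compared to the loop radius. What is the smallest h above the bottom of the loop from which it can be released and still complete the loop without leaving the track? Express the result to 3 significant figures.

h_min ≈ 2.34 m

For this body I = (2/3)MR², i.e. k = I/(MR²) = 2/3.
At the top of the loop, the minimum-contact condition is Mg = Mv_top²/r, so v_top² = gr.
With ω = v/R, the kinetic energy at speed v is ½(1+k)Mv² = (5/6)Mv².
Energy conservation from release (height h) to the top (height 2r): Mgh = Mg(2r) + (5/6)M·gr.
Thus h_min = 2r + (1+k)r/2 = r(2 + 1.667/2) = 0.827 × 2.833 ≈ 2.34 m.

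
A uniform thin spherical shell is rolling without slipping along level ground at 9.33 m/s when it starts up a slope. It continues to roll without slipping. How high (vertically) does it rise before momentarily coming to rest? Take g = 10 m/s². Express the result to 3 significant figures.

For this body I = (2/3)MR², i.e. k = I/(MR²) = 2/3.
Rolling without slipping gives ω = v/R, so the total kinetic energy is ½Mv² + ½Iω² = ½(1+k)Mv² = (5/6)Mv².
At the top the kinetic energy is zero, so (5/6)Mv₀² = Mgh.
Thus h = (1+k)v₀²/(2g) = 1.667 × 9.33² / (2 × 10) ≈ 7.25 m.

h ≈ 7.25 m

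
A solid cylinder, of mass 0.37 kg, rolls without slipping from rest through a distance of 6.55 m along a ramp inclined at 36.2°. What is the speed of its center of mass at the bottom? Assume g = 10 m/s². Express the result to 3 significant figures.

v ≈ 7.18 m/s

The moment of inertia is (1/2)MR², giving k ≡ I/(MR²) = 0.5.
The rolling condition ω = v/R makes the rotational term ½I(v/R)² = ½kMv², so KE_total = ½(1+k)Mv² = (3/4)Mv².
The vertical drop is h = L sinθ = 6.55 × sin36.2° = 3.868 m.
Energy conservation: Mgh = (3/4)Mv², so v = √(2gh/(1+k)) = √(2 × 10 × 3.868 / 1.5) ≈ 7.18 m/s.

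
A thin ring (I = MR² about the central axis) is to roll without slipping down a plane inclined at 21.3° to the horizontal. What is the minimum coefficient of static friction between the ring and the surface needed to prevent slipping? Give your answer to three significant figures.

The moment of inertia is MR², giving k ≡ I/(MR²) = 1.
Translational: Mg sinθ − f = Ma. Rotational about the CM: fR = Iα = kMRa, so f = kMa.
These give a = g sinθ/(1+k) and the required friction f = kMg sinθ/(1+k).
The normal force is N = Mg cosθ, so μ_min = f/N = k tanθ/(1+k).
μ_min = 1 × tan21.3° / 2 ≈ 0.195.

μ_min ≈ 0.195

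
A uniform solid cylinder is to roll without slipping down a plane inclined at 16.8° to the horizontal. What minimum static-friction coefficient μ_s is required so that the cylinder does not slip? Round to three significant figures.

With I = (1/2)MR², the ratio k = I/(MR²) is 0.5.
Translational: Mg sinθ − f = Ma. Rotational about the CM: fR = Iα = kMRa, so f = kMa.
These give a = g sinθ/(1+k) and the required friction f = kMg sinθ/(1+k).
With N = Mg cosθ, the no-slip condition f ≤ μN gives μ_min = f/N = k tanθ/(1+k).
μ_min = 0.5 × tan16.8° / 1.5 ≈ 0.101.

μ_min ≈ 0.101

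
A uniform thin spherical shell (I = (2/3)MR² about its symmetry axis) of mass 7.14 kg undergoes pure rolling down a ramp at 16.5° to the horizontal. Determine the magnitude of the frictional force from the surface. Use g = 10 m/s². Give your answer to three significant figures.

The moment of inertia is (2/3)MR², giving k ≡ I/(MR²) = 2/3.
Newton's second law down the slope: Mg sinθ − f = Ma. The torque equation fR = Iα (with α = a/R) gives f = kMa.
Combining, a = g sinθ/(1+k) and f = kMa = kMg sinθ/(1+k).
f = (2/3) × 7.14 × 10 × sin16.5° / 1.667 ≈ 8.11 N.

f ≈ 8.11 N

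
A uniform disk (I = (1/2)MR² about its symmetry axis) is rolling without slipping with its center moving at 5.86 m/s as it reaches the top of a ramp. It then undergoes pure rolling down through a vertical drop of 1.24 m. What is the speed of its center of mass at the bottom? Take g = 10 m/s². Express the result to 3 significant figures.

For this body I = (1/2)MR², i.e. k = I/(MR²) = 0.5.
Rolling without slipping gives ω = v/R, so the total kinetic energy is ½Mv² + ½Iω² = ½(1+k)Mv² = (3/4)Mv².
Energy conservation: (3/4)Mv₀² + Mgh = (3/4)Mv², so v² = v₀² + 2gh/(1+k).
v = √(5.86² + 2×10×1.24/1.5) = √50.87 ≈ 7.13 m/s.

v ≈ 7.13 m/s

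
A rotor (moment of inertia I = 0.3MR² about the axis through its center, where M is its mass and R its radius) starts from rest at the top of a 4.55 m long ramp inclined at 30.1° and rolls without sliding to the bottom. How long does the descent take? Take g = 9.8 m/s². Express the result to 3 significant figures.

The moment of inertia is 0.3MR², giving k ≡ I/(MR²) = 0.3.
Translational: Mg sinθ − f = Ma. Rotational about the CM: fR = Iα = kMRa, so f = kMa.
Hence a = g sinθ/(1+k) = 9.8×sin30.1°/1.3 = 3.781 m/s².
Starting from rest, L = ½at², so t = √(2L/a) = √(2×4.55/3.781) ≈ 1.55 s.

t ≈ 1.55 s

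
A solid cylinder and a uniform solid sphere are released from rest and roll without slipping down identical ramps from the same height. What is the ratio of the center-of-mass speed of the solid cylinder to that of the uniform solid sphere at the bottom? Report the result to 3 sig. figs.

v_ratio ≈ 0.966

Each satisfies Mgh = ½(1+k)Mv² with k = I/(MR²), so v ∝ 1/√(1+k).
For the solid cylinder k = 0.5; for the uniform solid sphere k = 0.4.
v₁/v₂ = √((1+k₂)/(1+k₁)) = √(1.4/1.5) ≈ 0.966.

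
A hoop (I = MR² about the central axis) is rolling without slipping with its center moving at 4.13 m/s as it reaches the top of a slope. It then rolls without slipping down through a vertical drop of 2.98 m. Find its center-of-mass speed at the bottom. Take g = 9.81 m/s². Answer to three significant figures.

Here I = MR², so the shape factor k = I/(MR²) = 1.
Since it rolls without slipping, ω = v/R and KE = ½Mv² + ½Iω² = ½(1+k)Mv² = Mv².
Conserving energy between top and bottom: Mv² = Mv₀² + Mgh, hence v² = v₀² + 2gh/(1+k).
v = √(4.13² + 2×9.81×2.98/2) = √46.29 ≈ 6.80 m/s.

v ≈ 6.80 m/s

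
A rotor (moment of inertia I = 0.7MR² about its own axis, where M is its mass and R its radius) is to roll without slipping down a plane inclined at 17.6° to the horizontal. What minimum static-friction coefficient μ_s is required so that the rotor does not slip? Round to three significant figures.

The moment of inertia is 0.7MR², giving k ≡ I/(MR²) = 0.7.
Along the incline Mg sinθ − f = Ma, and torque about the center fR = Iα = kMR²(a/R) gives f = kMa.
These give a = g sinθ/(1+k) and the required friction f = kMg sinθ/(1+k).
With N = Mg cosθ, the no-slip condition f ≤ μN gives μ_min = f/N = k tanθ/(1+k).
μ_min = 0.7 × tan17.6° / 1.7 ≈ 0.131.

μ_min ≈ 0.131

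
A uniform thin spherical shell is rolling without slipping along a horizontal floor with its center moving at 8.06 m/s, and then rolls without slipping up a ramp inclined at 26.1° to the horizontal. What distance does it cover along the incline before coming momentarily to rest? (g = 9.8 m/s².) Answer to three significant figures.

With I = (2/3)MR², the ratio k = I/(MR²) is 2/3.
Since it rolls without slipping, ω = v/R and KE = ½Mv² + ½Iω² = ½(1+k)Mv² = (5/6)Mv².
Setting this equal to Mgh gives the vertical rise h = (1+k)v₀²/(2g) = 1.667×8.06²/(2×9.8) = 5.524 m.
The distance along the slope is d = h/sinθ = 5.524/sin26.1° ≈ 12.6 m.

d ≈ 12.6 m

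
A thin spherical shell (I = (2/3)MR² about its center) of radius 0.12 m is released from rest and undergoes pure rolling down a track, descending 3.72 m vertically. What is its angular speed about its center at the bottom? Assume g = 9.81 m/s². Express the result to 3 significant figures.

With I = (2/3)MR², the ratio k = I/(MR²) is 2/3.
Pure rolling means v = ωR; then KE = ½Mv² + ½I(v/R)² = ½(1+k)Mv² = (5/6)Mv².
Energy conservation Mgh = ½(1+k)Mv² gives v = √(2gh/(1+k)) = √(2 × 9.81 × 3.72 / 1.667) = 6.618 m/s.
The angular speed follows from ω = v/R = 6.618/0.12 ≈ 55.1 rad/s.

ω ≈ 55.1 rad/s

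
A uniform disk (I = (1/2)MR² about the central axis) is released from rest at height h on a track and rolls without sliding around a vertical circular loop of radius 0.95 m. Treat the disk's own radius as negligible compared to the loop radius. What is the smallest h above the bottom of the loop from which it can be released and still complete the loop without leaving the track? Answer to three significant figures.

h_min ≈ 2.61 m

The moment of inertia is (1/2)MR², giving k ≡ I/(MR²) = 0.5.
At the top, contact is just lost when gravity alone supplies the centripetal force: Mg = Mv_top²/r, i.e. v_top² = gr.
With ω = v/R, the kinetic energy at speed v is ½(1+k)Mv² = (3/4)Mv².
Energy conservation from release (height h) to the top (height 2r): Mgh = Mg(2r) + (3/4)M·gr.
Thus h_min = 2r + (1+k)r/2 = r(2 + 1.5/2) = 0.95 × 2.75 ≈ 2.61 m.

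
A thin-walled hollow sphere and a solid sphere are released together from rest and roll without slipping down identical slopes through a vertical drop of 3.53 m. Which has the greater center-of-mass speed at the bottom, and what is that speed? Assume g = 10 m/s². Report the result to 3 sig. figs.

For rolling without slipping, Mgh = ½(1+k)Mv² where k = I/(MR²), so v = √(2gh/(1+k)).
Thin-walled hollow sphere: k = 2/3, giving v = √(2×10×3.53/1.667) = 6.508 m/s.
Solid sphere: k = 0.4, giving v = √(2×10×3.53/1.4) = 7.101 m/s.
The smaller k wins: the solid sphere, at ≈ 7.10 m/s.

the solid sphere, at v ≈ 7.10 m/s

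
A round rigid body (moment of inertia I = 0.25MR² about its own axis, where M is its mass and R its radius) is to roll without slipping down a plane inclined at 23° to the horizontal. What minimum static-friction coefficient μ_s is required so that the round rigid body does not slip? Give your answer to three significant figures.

Here I = 0.25MR², so the shape factor k = I/(MR²) = 0.25.
Along the incline Mg sinθ − f = Ma, and torque about the center fR = Iα = kMR²(a/R) gives f = kMa.
These give a = g sinθ/(1+k) and the required friction f = kMg sinθ/(1+k).
The normal force is N = Mg cosθ, so μ_min = f/N = k tanθ/(1+k).
μ_min = 0.25 × tan23° / 1.25 ≈ 0.0849.

μ_min ≈ 0.0849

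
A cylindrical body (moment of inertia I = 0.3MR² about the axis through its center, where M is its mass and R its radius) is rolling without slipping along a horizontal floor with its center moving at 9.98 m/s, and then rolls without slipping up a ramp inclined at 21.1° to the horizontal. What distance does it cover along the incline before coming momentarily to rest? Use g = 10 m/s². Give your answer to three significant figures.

d ≈ 18.0 m

The moment of inertia is 0.3MR², giving k ≡ I/(MR²) = 0.3.
The rolling condition ω = v/R makes the rotational term ½I(v/R)² = ½kMv², so KE_total = ½(1+k)Mv² = (13/20)Mv².
Setting this equal to Mgh gives the vertical rise h = (1+k)v₀²/(2g) = 1.3×9.98²/(2×10) = 6.474 m.
The distance along the slope is d = h/sinθ = 6.474/sin21.1° ≈ 18.0 m.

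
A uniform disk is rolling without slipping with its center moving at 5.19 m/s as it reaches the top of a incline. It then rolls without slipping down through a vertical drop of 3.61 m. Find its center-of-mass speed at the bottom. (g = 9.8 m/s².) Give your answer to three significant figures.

v ≈ 8.61 m/s

For this body I = (1/2)MR², i.e. k = I/(MR²) = 0.5.
Pure rolling means v = ωR; then KE = ½Mv² + ½I(v/R)² = ½(1+k)Mv² = (3/4)Mv².
Conserving energy between top and bottom: (3/4)Mv² = (3/4)Mv₀² + Mgh, hence v² = v₀² + 2gh/(1+k).
v = √(5.19² + 2×9.8×3.61/1.5) = √74.11 ≈ 8.61 m/s.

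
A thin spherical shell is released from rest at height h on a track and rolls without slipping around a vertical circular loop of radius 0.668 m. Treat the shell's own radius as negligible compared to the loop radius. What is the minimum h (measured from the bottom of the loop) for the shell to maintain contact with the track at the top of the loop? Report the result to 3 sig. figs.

For this body I = (2/3)MR², i.e. k = I/(MR²) = 2/3.
At the top, contact is just lost when gravity alone supplies the centripetal force: Mg = Mv_top²/r, i.e. v_top² = gr.
With ω = v/R, the kinetic energy at speed v is ½(1+k)Mv² = (5/6)Mv².
Energy conservation from release (height h) to the top (height 2r): Mgh = Mg(2r) + (5/6)M·gr.
Thus h_min = 2r + (1+k)r/2 = r(2 + 1.667/2) = 0.668 × 2.833 ≈ 1.89 m.

h_min ≈ 1.89 m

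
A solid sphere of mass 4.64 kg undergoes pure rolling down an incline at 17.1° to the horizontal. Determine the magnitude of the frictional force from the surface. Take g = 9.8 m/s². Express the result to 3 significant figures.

f ≈ 3.82 N

The moment of inertia is (2/5)MR², giving k ≡ I/(MR²) = 0.4.
Translational: Mg sinθ − f = Ma. Rotational about the CM: fR = Iα = kMRa, so f = kMa.
Combining, a = g sinθ/(1+k) and f = kMa = kMg sinθ/(1+k).
f = 0.4 × 4.64 × 9.8 × sin17.1° / 1.4 ≈ 3.82 N.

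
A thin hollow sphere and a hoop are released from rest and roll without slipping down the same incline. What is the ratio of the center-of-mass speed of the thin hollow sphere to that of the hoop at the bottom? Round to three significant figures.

Each satisfies Mgh = ½(1+k)Mv² with k = I/(MR²), so v ∝ 1/√(1+k).
For the thin hollow sphere k = 2/3; for the hoop k = 1.
v₁/v₂ = √((1+k₂)/(1+k₁)) = √(2/1.667) ≈ 1.10.

v_ratio ≈ 1.10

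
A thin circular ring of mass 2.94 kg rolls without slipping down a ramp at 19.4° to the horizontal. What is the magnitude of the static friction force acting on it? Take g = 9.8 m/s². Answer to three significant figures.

The moment of inertia is MR², giving k ≡ I/(MR²) = 1.
Newton's second law down the slope: Mg sinθ − f = Ma. The torque equation fR = Iα (with α = a/R) gives f = kMa.
Combining, a = g sinθ/(1+k) and f = kMa = kMg sinθ/(1+k).
f = 1 × 2.94 × 9.8 × sin19.4° / 2 ≈ 4.79 N.

f ≈ 4.79 N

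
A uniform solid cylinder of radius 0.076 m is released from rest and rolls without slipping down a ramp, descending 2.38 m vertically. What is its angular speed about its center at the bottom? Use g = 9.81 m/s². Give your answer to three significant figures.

For this body I = (1/2)MR², i.e. k = I/(MR²) = 0.5.
The rolling condition ω = v/R makes the rotational term ½I(v/R)² = ½kMv², so KE_total = ½(1+k)Mv² = (3/4)Mv².
Energy conservation Mgh = ½(1+k)Mv² gives v = √(2gh/(1+k)) = √(2 × 9.81 × 2.38 / 1.5) = 5.579 m/s.
Then ω = v/R = 5.579 / 0.076 ≈ 73.4 rad/s.

ω ≈ 73.4 rad/s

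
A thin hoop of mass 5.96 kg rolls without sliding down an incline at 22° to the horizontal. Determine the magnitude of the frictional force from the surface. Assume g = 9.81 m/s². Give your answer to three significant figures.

With I = MR², the ratio k = I/(MR²) is 1.
Translational: Mg sinθ − f = Ma. Rotational about the CM: fR = Iα = kMRa, so f = kMa.
Combining, a = g sinθ/(1+k) and f = kMa = kMg sinθ/(1+k).
f = 1 × 5.96 × 9.81 × sin22° / 2 ≈ 11.0 N.

f ≈ 11.0 N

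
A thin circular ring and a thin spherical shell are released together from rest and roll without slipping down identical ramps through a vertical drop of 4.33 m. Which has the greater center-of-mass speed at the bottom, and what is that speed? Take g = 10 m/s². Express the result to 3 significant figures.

For rolling without slipping, Mgh = ½(1+k)Mv² where k = I/(MR²), so v = √(2gh/(1+k)).
Thin circular ring: k = 1, giving v = √(2×10×4.33/2) = 6.58 m/s.
Thin spherical shell: k = 2/3, giving v = √(2×10×4.33/1.667) = 7.208 m/s.
The smaller k wins: the thin spherical shell, at ≈ 7.21 m/s.

the thin spherical shell, at v ≈ 7.21 m/s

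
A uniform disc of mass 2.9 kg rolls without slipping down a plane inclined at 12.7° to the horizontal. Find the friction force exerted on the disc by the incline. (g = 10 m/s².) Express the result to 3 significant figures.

With I = (1/2)MR², the ratio k = I/(MR²) is 0.5.
Translational: Mg sinθ − f = Ma. Rotational about the CM: fR = Iα = kMRa, so f = kMa.
Combining, a = g sinθ/(1+k) and f = kMa = kMg sinθ/(1+k).
f = 0.5 × 2.9 × 10 × sin12.7° / 1.5 ≈ 2.13 N.

f ≈ 2.13 N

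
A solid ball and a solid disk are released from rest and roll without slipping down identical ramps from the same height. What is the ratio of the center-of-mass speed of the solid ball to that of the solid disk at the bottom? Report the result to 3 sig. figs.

v_ratio ≈ 1.04

Each satisfies Mgh = ½(1+k)Mv² with k = I/(MR²), so v ∝ 1/√(1+k).
For the solid ball k = 0.4; for the solid disk k = 0.5.
v₁/v₂ = √((1+k₂)/(1+k₁)) = √(1.5/1.4) ≈ 1.04.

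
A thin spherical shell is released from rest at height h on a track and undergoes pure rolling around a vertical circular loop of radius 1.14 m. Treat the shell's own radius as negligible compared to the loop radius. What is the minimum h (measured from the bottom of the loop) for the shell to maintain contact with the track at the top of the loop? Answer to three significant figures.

h_min ≈ 3.23 m

With I = (2/3)MR², the ratio k = I/(MR²) is 2/3.
At the top, contact is just lost when gravity alone supplies the centripetal force: Mg = Mv_top²/r, i.e. v_top² = gr.
With ω = v/R, the kinetic energy at speed v is ½(1+k)Mv² = (5/6)Mv².
Energy conservation from release (height h) to the top (height 2r): Mgh = Mg(2r) + (5/6)M·gr.
Thus h_min = 2r + (1+k)r/2 = r(2 + 1.667/2) = 1.14 × 2.833 ≈ 3.23 m.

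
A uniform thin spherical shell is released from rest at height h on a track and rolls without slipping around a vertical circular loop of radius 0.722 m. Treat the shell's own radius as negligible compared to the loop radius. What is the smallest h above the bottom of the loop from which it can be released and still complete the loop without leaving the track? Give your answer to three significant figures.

The moment of inertia is (2/3)MR², giving k ≡ I/(MR²) = 2/3.
At the top, contact is just lost when gravity alone supplies the centripetal force: Mg = Mv_top²/r, i.e. v_top² = gr.
With ω = v/R, the kinetic energy at speed v is ½(1+k)Mv² = (5/6)Mv².
Energy conservation from release (height h) to the top (height 2r): Mgh = Mg(2r) + (5/6)M·gr.
Thus h_min = 2r + (1+k)r/2 = r(2 + 1.667/2) = 0.722 × 2.833 ≈ 2.05 m.

h_min ≈ 2.05 m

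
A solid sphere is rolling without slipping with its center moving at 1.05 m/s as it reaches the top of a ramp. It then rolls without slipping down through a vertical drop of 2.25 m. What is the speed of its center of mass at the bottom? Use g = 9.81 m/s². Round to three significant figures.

v ≈ 5.71 m/s

Here I = (2/5)MR², so the shape factor k = I/(MR²) = 0.4.
The rolling condition ω = v/R makes the rotational term ½I(v/R)² = ½kMv², so KE_total = ½(1+k)Mv² = (7/10)Mv².
Energy conservation: (7/10)Mv₀² + Mgh = (7/10)Mv², so v² = v₀² + 2gh/(1+k).
v = √(1.05² + 2×9.81×2.25/1.4) = √32.63 ≈ 5.71 m/s.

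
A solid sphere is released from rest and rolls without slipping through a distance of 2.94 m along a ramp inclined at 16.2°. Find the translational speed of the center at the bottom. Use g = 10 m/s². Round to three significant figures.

v ≈ 3.42 m/s

The moment of inertia is (2/5)MR², giving k ≡ I/(MR²) = 0.4.
Pure rolling means v = ωR; then KE = ½Mv² + ½I(v/R)² = ½(1+k)Mv² = (7/10)Mv².
The vertical drop is h = L sinθ = 2.94 × sin16.2° = 0.8202 m.
Setting Mgh = (7/10)Mv² gives v = √(2gh/(1+k)) = √(2·10·0.8202/1.4) ≈ 3.42 m/s.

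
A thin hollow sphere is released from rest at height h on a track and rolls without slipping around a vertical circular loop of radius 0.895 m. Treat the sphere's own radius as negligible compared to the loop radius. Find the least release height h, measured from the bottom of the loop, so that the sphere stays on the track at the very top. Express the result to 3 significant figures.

With I = (2/3)MR², the ratio k = I/(MR²) is 2/3.
At the top, contact is just lost when gravity alone supplies the centripetal force: Mg = Mv_top²/r, i.e. v_top² = gr.
With ω = v/R, the kinetic energy at speed v is ½(1+k)Mv² = (5/6)Mv².
Energy conservation from release (height h) to the top (height 2r): Mgh = Mg(2r) + (5/6)M·gr.
Thus h_min = 2r + (1+k)r/2 = r(2 + 1.667/2) = 0.895 × 2.833 ≈ 2.54 m.

h_min ≈ 2.54 m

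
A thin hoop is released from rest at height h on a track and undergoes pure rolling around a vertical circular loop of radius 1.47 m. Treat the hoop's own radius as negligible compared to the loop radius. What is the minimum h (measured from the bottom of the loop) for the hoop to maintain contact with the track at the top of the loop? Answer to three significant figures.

h_min ≈ 4.41 m

The moment of inertia is MR², giving k ≡ I/(MR²) = 1.
At the top of the loop, the minimum-contact condition is Mg = Mv_top²/r, so v_top² = gr.
With ω = v/R, the kinetic energy at speed v is ½(1+k)Mv² = Mv².
Energy conservation from release (height h) to the top (height 2r): Mgh = Mg(2r) + M·gr.
Thus h_min = 2r + (1+k)r/2 = r(2 + 2/2) = 1.47 × 3 ≈ 4.41 m.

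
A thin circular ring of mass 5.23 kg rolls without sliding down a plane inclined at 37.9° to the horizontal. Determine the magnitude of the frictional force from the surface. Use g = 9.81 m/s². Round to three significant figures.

The moment of inertia is MR², giving k ≡ I/(MR²) = 1.
Translational: Mg sinθ − f = Ma. Rotational about the CM: fR = Iα = kMRa, so f = kMa.
Combining, a = g sinθ/(1+k) and f = kMa = kMg sinθ/(1+k).
f = 1 × 5.23 × 9.81 × sin37.9° / 2 ≈ 15.8 N.

f ≈ 15.8 N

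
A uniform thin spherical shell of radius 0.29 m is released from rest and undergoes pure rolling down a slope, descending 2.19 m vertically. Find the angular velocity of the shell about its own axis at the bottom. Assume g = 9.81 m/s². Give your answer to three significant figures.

For this body I = (2/3)MR², i.e. k = I/(MR²) = 2/3.
Pure rolling means v = ωR; then KE = ½Mv² + ½I(v/R)² = ½(1+k)Mv² = (5/6)Mv².
Energy conservation Mgh = ½(1+k)Mv² gives v = √(2gh/(1+k)) = √(2 × 9.81 × 2.19 / 1.667) = 5.077 m/s.
Then ω = v/R = 5.077 / 0.29 ≈ 17.5 rad/s.

ω ≈ 17.5 rad/s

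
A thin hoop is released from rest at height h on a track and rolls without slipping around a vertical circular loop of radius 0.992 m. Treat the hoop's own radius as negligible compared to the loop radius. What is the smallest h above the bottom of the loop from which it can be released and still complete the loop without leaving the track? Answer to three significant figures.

h_min ≈ 2.98 m

With I = MR², the ratio k = I/(MR²) is 1.
At the top, contact is just lost when gravity alone supplies the centripetal force: Mg = Mv_top²/r, i.e. v_top² = gr.
With ω = v/R, the kinetic energy at speed v is ½(1+k)Mv² = Mv².
Energy conservation from release (height h) to the top (height 2r): Mgh = Mg(2r) + M·gr.
Thus h_min = 2r + (1+k)r/2 = r(2 + 2/2) = 0.992 × 3 ≈ 2.98 m.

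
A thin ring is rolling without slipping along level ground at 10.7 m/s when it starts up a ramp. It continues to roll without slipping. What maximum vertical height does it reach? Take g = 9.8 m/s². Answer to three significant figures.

Here I = MR², so the shape factor k = I/(MR²) = 1.
Since it rolls without slipping, ω = v/R and KE = ½Mv² + ½Iω² = ½(1+k)Mv² = Mv².
At the top the kinetic energy is zero, so Mv₀² = Mgh.
Thus h = (1+k)v₀²/(2g) = 2 × 10.7² / (2 × 9.8) ≈ 11.7 m.

h ≈ 11.7 m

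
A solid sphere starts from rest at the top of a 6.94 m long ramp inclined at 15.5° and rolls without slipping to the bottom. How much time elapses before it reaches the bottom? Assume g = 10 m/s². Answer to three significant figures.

t ≈ 2.70 s

For this body I = (2/5)MR², i.e. k = I/(MR²) = 0.4.
Newton's second law down the slope: Mg sinθ − f = Ma. The torque equation fR = Iα (with α = a/R) gives f = kMa.
Hence a = g sinθ/(1+k) = 10×sin15.5°/1.4 = 1.909 m/s².
Starting from rest, L = ½at², so t = √(2L/a) = √(2×6.94/1.909) ≈ 2.70 s.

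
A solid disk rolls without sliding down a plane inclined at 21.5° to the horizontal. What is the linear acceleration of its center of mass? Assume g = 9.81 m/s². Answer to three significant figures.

The moment of inertia is (1/2)MR², giving k ≡ I/(MR²) = 0.5.
Translational: Mg sinθ − f = Ma. Rotational about the CM: fR = Iα = kMRa, so f = kMa.
Eliminating f: Mg sinθ = (1+k)Ma, so a = g sinθ/(1+k) = 9.81 × sin21.5° / 1.5 ≈ 2.40 m/s².

a ≈ 2.40 m/s²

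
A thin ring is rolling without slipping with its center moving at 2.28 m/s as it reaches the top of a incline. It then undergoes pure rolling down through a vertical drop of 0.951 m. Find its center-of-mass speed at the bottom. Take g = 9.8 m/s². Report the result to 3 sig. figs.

v ≈ 3.81 m/s

For this body I = MR², i.e. k = I/(MR²) = 1.
Rolling without slipping gives ω = v/R, so the total kinetic energy is ½Mv² + ½Iω² = ½(1+k)Mv² = Mv².
Energy conservation: Mv₀² + Mgh = Mv², so v² = v₀² + 2gh/(1+k).
v = √(2.28² + 2×9.8×0.951/2) = √14.52 ≈ 3.81 m/s.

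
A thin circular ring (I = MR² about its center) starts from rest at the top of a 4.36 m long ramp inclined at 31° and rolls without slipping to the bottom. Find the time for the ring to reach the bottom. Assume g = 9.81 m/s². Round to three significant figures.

The moment of inertia is MR², giving k ≡ I/(MR²) = 1.
Translational: Mg sinθ − f = Ma. Rotational about the CM: fR = Iα = kMRa, so f = kMa.
Hence a = g sinθ/(1+k) = 9.81×sin31°/2 = 2.526 m/s².
With constant a from rest, t = √(2L/a) = √(2·4.36/2.526) ≈ 1.86 s.

t ≈ 1.86 s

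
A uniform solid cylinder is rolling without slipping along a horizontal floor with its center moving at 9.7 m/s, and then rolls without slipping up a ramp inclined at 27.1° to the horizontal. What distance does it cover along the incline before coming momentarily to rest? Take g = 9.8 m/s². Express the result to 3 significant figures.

d ≈ 15.8 m

With I = (1/2)MR², the ratio k = I/(MR²) is 0.5.
Since it rolls without slipping, ω = v/R and KE = ½Mv² + ½Iω² = ½(1+k)Mv² = (3/4)Mv².
Setting this equal to Mgh gives the vertical rise h = (1+k)v₀²/(2g) = 1.5×9.7²/(2×9.8) = 7.201 m.
Along the incline, d = h/sinθ = 7.201/sin27.1° ≈ 15.8 m.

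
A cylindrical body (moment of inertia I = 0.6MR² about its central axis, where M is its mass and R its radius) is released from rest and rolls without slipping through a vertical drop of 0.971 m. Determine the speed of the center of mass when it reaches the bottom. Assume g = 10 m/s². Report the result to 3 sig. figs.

The moment of inertia is 0.6MR², giving k ≡ I/(MR²) = 0.6.
Pure rolling means v = ωR; then KE = ½Mv² + ½I(v/R)² = ½(1+k)Mv² = (4/5)Mv².
Setting Mgh = (4/5)Mv² gives v = √(2gh/(1+k)) = √(2·10·0.971/1.6) ≈ 3.48 m/s.

v ≈ 3.48 m/s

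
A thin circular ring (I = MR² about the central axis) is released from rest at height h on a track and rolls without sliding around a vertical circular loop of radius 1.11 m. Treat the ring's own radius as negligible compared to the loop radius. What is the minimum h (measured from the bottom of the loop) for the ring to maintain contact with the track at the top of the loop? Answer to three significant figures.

h_min ≈ 3.33 m

Here I = MR², so the shape factor k = I/(MR²) = 1.
At the top, contact is just lost when gravity alone supplies the centripetal force: Mg = Mv_top²/r, i.e. v_top² = gr.
With ω = v/R, the kinetic energy at speed v is ½(1+k)Mv² = Mv².
Energy conservation from release (height h) to the top (height 2r): Mgh = Mg(2r) + M·gr.
Thus h_min = 2r + (1+k)r/2 = r(2 + 2/2) = 1.11 × 3 ≈ 3.33 m.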